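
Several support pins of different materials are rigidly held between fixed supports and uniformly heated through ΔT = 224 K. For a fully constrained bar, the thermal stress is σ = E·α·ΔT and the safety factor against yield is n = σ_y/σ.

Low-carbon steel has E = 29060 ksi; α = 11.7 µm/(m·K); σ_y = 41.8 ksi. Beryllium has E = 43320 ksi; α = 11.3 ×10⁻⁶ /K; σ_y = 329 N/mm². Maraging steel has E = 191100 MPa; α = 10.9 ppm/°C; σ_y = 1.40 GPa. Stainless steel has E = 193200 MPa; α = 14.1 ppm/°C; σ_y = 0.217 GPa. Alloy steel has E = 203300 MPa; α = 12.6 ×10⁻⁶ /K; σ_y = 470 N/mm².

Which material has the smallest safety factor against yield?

stainless steel

Converting E to GPa, α to ×10⁻⁶/K, σ_y to MPa, then σ and n for each:
  low-carbon steel: E = 200.4, α = 11.7, σ_y = 288.2 → σ = 525 MPa, n = 0.549
  beryllium: E = 298.7, α = 11.3, σ_y = 329.0 → σ = 756 MPa, n = 0.435
  maraging steel: E = 191.1, α = 10.9, σ_y = 1400 → σ = 467 MPa, n = 3.00
  stainless steel: E = 193.2, α = 14.1, σ_y = 217.0 → σ = 610 MPa, n = 0.356
  alloy steel: E = 203.3, α = 12.6, σ_y = 470.0 → σ = 574 MPa, n = 0.819
Smallest n: stainless steel with n = 0.356.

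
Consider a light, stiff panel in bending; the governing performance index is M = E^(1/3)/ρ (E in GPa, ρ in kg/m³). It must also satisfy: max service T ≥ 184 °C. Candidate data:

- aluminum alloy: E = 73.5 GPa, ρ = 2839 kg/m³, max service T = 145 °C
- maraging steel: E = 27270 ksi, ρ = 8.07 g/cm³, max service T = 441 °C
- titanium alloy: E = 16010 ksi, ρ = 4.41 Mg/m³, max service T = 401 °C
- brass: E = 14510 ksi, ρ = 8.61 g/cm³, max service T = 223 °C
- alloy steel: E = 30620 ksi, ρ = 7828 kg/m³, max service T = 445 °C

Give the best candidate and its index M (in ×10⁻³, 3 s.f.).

Screen on constraints: max service T ≥ 184 °C. Survivors: maraging steel, titanium alloy, brass, alloy steel.
In SI units:
  maraging steel: E = 188.0 GPa, ρ = 8070 kg/m³
  titanium alloy: E = 110.4 GPa, ρ = 4410 kg/m³
  brass: E = 100.0 GPa, ρ = 8610 kg/m³
  alloy steel: E = 211.1 GPa, ρ = 7828 kg/m³
  titanium alloy: M = 1.09×10⁻³
  alloy steel: M = 0.761×10⁻³
  maraging steel: M = 0.710×10⁻³
  brass: M = 0.539×10⁻³
Titanium alloy has the largest M.

titanium alloy, M = 1.09×10⁻³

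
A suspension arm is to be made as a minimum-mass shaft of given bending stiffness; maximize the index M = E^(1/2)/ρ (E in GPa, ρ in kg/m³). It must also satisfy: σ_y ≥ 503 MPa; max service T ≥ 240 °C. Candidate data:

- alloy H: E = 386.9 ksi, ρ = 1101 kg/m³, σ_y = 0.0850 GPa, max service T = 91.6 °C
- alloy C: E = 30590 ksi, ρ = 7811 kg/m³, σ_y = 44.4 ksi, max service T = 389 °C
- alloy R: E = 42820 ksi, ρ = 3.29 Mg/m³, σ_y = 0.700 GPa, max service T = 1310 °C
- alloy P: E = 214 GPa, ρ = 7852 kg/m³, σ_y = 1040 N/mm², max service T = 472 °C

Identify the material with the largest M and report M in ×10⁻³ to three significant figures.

alloy R, M = 5.22×10⁻³

Screen on constraints: σ_y ≥ 503 MPa; max service T ≥ 240 °C. Survivors: alloy R, alloy P.
After converting to SI:
  alloy R: E = 295.2 GPa, ρ = 3290 kg/m³
  alloy P: E = 214.0 GPa, ρ = 7852 kg/m³
  alloy R: M = 5.22×10⁻³
  alloy P: M = 1.86×10⁻³
Alloy R ranks first.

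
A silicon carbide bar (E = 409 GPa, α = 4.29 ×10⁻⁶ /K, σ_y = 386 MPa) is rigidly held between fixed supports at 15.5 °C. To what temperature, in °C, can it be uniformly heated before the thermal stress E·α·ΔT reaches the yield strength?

235 °C

E·α·ΔT = 386.0 MPa ⇒ ΔT = 386.0 / (409.0×10³ × 4.29×10⁻⁶) = 220.0 K.
T = 15.5 + 220.0 = 235.5 °C.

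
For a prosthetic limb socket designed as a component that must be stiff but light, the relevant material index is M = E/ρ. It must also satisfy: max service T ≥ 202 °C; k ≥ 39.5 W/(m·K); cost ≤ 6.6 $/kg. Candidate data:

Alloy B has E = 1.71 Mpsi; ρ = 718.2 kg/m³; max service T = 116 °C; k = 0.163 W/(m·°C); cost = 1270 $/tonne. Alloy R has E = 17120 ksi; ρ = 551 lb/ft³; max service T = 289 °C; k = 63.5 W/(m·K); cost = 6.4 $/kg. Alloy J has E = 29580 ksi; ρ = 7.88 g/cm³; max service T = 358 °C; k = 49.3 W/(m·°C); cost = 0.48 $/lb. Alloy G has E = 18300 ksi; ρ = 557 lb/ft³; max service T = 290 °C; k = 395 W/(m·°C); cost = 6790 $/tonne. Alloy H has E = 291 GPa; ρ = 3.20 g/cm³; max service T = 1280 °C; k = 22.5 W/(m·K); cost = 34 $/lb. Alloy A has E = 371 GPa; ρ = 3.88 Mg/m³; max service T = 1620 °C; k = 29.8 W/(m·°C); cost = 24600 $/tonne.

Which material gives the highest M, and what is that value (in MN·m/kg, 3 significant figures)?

Screen on constraints: max service T ≥ 202 °C; k ≥ 39.5 W/(m·K); cost ≤ 6.6 $/kg. Survivors: alloy R, alloy J.
Putting every candidate on a common basis:
  alloy R: E = 118.0 GPa, ρ = 8826 kg/m³
  alloy J: E = 203.9 GPa, ρ = 7880 kg/m³
  alloy J: M = 25.9 MN·m/kg
  alloy R: M = 13.4 MN·m/kg
Highest index: alloy J.

alloy J, M = 25.9 MN·m/kg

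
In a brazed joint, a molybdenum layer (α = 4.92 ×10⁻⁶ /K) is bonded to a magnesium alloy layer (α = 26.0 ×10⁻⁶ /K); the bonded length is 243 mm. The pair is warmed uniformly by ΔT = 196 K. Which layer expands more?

magnesium alloy

α(molybdenum) = 4.92×10⁻⁶/K vs α(magnesium alloy) = 26.0×10⁻⁶/K.
Higher α expands more for the same ΔT: magnesium alloy.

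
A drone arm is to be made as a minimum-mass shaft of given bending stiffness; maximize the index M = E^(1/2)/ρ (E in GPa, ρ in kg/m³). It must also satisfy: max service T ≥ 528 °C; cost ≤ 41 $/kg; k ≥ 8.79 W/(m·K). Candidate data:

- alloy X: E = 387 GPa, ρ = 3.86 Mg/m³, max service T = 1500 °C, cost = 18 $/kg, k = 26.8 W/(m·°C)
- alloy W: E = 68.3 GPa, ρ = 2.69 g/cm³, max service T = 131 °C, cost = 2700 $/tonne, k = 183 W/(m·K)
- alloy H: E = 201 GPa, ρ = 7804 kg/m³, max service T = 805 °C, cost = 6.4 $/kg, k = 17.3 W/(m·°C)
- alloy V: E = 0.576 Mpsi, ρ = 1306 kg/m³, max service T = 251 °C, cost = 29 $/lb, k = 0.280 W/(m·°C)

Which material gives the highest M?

Screen on constraints: max service T ≥ 528 °C; cost ≤ 41 $/kg; k ≥ 8.79 W/(m·K). Survivors: alloy X, alloy H.
In SI units:
  alloy X: E = 387.0 GPa, ρ = 3860 kg/m³
  alloy H: E = 201.0 GPa, ρ = 7804 kg/m³
  alloy X: M = 5.10×10⁻³
  alloy H: M = 1.82×10⁻³
Alloy X has the largest M.

alloy X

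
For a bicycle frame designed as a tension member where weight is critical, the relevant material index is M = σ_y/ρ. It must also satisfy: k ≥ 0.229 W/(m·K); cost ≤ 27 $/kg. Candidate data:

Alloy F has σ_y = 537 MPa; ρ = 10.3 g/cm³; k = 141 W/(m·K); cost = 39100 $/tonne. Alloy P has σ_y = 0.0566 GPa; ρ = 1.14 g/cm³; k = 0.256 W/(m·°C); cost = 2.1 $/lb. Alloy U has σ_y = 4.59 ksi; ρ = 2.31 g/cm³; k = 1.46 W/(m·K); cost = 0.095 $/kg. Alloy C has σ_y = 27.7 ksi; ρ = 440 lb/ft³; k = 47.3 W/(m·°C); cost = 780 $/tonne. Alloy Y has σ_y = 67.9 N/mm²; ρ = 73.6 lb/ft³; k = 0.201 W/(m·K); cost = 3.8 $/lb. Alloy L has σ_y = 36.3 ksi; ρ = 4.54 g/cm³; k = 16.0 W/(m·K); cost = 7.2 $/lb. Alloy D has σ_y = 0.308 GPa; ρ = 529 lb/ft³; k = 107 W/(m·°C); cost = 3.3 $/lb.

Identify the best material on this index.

Screen on constraints: k ≥ 0.229 W/(m·K); cost ≤ 27 $/kg. Survivors: alloy P, alloy U, alloy C, alloy L, alloy D.
Normalizing units and computing the index:
  alloy P: σ_y = 56.60 MPa, ρ = 1140 kg/m³
  alloy U: σ_y = 31.65 MPa, ρ = 2310 kg/m³
  alloy C: σ_y = 191.0 MPa, ρ = 7048 kg/m³
  alloy L: σ_y = 250.3 MPa, ρ = 4540 kg/m³
  alloy D: σ_y = 308.0 MPa, ρ = 8474 kg/m³
  alloy L: M = 55.1 kN·m/kg
  alloy P: M = 49.6 kN·m/kg
  alloy D: M = 36.3 kN·m/kg
  alloy C: M = 27.1 kN·m/kg
  alloy U: M = 13.7 kN·m/kg
Highest index: alloy L.

alloy L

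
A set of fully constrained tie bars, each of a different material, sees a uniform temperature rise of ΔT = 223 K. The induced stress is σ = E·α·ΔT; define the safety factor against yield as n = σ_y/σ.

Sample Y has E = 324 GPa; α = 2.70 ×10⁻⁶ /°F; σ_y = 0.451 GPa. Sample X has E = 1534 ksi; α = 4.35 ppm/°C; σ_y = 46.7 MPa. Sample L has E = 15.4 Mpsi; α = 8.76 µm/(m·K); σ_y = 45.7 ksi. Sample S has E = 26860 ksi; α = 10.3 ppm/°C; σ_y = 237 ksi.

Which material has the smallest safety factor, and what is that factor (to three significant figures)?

In consistent units (E in GPa, α in ×10⁻⁶/K, σ_y in MPa):
  sample Y: E = 324.0, α = 4.86, σ_y = 451.0 → σ = 351 MPa, n = 1.28
  sample X: E = 10.58, α = 4.35, σ_y = 46.70 → σ = 10.3 MPa, n = 4.55
  sample L: E = 106.2, α = 8.76, σ_y = 315.1 → σ = 207 MPa, n = 1.52
  sample S: E = 185.2, α = 10.3, σ_y = 1634 → σ = 425 MPa, n = 3.84
Sample Y has the lowest safety factor, n = 1.28.

sample Y, n = 1.28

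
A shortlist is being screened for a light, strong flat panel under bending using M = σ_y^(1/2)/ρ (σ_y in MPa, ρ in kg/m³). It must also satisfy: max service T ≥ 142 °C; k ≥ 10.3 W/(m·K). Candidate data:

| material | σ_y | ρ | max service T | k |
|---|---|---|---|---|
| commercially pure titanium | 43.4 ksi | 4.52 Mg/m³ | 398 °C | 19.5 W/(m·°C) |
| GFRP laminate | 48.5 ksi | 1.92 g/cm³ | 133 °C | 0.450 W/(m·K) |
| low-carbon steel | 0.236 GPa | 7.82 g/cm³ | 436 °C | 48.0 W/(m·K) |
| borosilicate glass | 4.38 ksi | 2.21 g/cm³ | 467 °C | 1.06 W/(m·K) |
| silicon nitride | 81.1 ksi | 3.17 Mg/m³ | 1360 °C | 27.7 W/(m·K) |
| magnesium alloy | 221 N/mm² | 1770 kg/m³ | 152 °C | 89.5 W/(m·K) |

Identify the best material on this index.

Screen on constraints: max service T ≥ 142 °C; k ≥ 10.3 W/(m·K). Survivors: commercially pure titanium, low-carbon steel, silicon nitride, magnesium alloy.
Normalizing units and computing the index:
  commercially pure titanium: σ_y = 299.2 MPa, ρ = 4520 kg/m³
  low-carbon steel: σ_y = 236.0 MPa, ρ = 7820 kg/m³
  silicon nitride: σ_y = 559.2 MPa, ρ = 3170 kg/m³
  magnesium alloy: σ_y = 221.0 MPa, ρ = 1770 kg/m³
  magnesium alloy: M = 8.40×10⁻³
  silicon nitride: M = 7.46×10⁻³
  commercially pure titanium: M = 3.83×10⁻³
  low-carbon steel: M = 1.96×10⁻³
Magnesium alloy ranks first.

magnesium alloy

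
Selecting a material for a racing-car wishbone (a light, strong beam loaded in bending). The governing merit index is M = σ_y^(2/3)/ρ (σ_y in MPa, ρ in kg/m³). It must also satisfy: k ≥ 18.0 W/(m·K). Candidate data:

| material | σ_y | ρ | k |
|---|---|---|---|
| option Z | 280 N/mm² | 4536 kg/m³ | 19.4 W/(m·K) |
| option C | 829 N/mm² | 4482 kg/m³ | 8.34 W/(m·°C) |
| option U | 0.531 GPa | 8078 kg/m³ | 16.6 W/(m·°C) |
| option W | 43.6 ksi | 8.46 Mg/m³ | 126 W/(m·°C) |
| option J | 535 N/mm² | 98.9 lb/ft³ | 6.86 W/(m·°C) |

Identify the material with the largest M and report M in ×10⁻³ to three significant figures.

Screen on constraints: k ≥ 18.0 W/(m·K). Survivors: option Z, option W.
In SI units:
  option Z: σ_y = 280.0 MPa, ρ = 4536 kg/m³
  option W: σ_y = 300.6 MPa, ρ = 8460 kg/m³
  option Z: M = 9.44×10⁻³
  option W: M = 5.30×10⁻³
Option Z has the largest M.

option Z, M = 9.44×10⁻³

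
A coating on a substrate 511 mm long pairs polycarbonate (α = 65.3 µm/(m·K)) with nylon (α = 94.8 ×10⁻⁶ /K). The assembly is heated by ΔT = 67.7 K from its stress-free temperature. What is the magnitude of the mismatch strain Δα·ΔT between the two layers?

2.00×10⁻³

Δα = |65.3 − 94.8|×10⁻⁶/K = 29.5×10⁻⁶/K.
Mismatch strain = Δα·ΔT = 29.5×10⁻⁶ × 67.7 = 2.00×10⁻³.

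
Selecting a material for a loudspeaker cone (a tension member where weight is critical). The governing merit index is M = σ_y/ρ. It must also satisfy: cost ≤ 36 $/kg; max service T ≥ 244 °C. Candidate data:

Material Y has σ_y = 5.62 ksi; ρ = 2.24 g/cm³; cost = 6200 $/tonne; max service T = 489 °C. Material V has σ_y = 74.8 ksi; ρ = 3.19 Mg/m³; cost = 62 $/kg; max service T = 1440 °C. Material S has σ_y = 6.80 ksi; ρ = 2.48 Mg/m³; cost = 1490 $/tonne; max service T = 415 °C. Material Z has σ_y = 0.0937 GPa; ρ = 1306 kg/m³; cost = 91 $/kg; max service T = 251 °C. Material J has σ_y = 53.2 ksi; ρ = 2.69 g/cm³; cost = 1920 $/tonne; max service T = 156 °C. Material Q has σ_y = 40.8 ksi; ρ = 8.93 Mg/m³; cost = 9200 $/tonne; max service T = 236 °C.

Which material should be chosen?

material S

Screen on constraints: cost ≤ 36 $/kg; max service T ≥ 244 °C. Survivors: material Y, material S.
Putting every candidate on a common basis:
  material Y: σ_y = 38.75 MPa, ρ = 2240 kg/m³
  material S: σ_y = 46.88 MPa, ρ = 2480 kg/m³
  material S: M = 18.9 kN·m/kg
  material Y: M = 17.3 kN·m/kg
Highest index: material S.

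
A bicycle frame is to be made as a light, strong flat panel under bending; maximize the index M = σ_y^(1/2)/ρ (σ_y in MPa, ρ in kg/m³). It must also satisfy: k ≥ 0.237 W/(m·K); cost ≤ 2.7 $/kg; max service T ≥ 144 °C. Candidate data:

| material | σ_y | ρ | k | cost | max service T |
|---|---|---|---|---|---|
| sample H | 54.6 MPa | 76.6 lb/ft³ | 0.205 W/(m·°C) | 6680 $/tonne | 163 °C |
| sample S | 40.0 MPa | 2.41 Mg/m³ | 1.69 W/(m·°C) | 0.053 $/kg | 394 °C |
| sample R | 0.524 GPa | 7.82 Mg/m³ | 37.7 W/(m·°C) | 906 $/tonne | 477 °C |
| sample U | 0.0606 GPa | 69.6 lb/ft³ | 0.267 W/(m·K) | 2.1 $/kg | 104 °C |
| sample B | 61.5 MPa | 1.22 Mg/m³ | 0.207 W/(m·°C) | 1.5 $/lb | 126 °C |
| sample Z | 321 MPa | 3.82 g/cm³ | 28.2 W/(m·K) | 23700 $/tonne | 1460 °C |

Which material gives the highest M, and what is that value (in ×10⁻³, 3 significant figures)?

sample R, M = 2.93×10⁻³

Screen on constraints: k ≥ 0.237 W/(m·K); cost ≤ 2.7 $/kg; max service T ≥ 144 °C. Survivors: sample S, sample R.
After converting to SI:
  sample S: σ_y = 40.00 MPa, ρ = 2410 kg/m³
  sample R: σ_y = 524.0 MPa, ρ = 7820 kg/m³
  sample R: M = 2.93×10⁻³
  sample S: M = 2.62×10⁻³
Highest index: sample R.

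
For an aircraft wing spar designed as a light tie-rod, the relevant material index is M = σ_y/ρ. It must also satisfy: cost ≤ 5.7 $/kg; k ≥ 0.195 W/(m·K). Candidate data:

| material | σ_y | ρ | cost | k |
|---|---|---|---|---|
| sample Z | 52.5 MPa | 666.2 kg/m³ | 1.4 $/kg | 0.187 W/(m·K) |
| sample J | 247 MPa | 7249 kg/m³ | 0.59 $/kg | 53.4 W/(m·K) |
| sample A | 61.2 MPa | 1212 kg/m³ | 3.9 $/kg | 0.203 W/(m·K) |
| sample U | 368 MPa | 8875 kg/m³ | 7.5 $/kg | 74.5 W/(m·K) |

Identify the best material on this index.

Screen on constraints: cost ≤ 5.7 $/kg; k ≥ 0.195 W/(m·K). Survivors: sample J, sample A.
Evaluate M for each candidate:
  sample A: M = 50.5 kN·m/kg
  sample J: M = 34.1 kN·m/kg
Highest index: sample A.

sample A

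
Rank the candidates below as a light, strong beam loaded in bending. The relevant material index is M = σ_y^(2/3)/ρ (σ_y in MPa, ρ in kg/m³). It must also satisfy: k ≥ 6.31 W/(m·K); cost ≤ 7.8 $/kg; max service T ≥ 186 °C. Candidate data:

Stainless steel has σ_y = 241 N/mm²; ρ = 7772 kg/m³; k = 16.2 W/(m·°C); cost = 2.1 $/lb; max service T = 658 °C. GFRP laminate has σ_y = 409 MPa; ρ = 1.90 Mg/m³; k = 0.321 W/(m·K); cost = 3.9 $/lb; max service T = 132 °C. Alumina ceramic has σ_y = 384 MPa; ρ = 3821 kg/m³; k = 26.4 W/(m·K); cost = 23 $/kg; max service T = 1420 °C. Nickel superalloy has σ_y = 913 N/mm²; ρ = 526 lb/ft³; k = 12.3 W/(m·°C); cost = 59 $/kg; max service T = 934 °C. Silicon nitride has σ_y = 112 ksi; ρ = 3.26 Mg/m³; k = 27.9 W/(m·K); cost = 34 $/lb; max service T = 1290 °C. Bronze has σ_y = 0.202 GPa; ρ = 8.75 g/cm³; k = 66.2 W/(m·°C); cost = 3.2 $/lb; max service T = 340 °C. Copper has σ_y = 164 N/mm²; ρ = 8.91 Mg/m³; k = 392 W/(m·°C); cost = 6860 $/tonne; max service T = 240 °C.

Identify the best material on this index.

Screen on constraints: k ≥ 6.31 W/(m·K); cost ≤ 7.8 $/kg; max service T ≥ 186 °C. Survivors: stainless steel, bronze, copper.
Convert each candidate to consistent units, then evaluate M:
  stainless steel: σ_y = 241.0 MPa, ρ = 7772 kg/m³
  bronze: σ_y = 202.0 MPa, ρ = 8750 kg/m³
  copper: σ_y = 164.0 MPa, ρ = 8910 kg/m³
  stainless steel: M = 4.98×10⁻³
  bronze: M = 3.93×10⁻³
  copper: M = 3.36×10⁻³
Highest index: stainless steel.

stainless steel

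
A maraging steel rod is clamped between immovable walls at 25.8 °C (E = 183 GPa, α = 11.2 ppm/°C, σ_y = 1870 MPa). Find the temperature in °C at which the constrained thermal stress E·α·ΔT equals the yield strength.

938 °C

E·α·ΔT = 1870 MPa ⇒ ΔT = 1870 / (183.0×10³ × 11.2×10⁻⁶) = 912.4 K.
T = 25.8 + 912.4 = 938.2 °C.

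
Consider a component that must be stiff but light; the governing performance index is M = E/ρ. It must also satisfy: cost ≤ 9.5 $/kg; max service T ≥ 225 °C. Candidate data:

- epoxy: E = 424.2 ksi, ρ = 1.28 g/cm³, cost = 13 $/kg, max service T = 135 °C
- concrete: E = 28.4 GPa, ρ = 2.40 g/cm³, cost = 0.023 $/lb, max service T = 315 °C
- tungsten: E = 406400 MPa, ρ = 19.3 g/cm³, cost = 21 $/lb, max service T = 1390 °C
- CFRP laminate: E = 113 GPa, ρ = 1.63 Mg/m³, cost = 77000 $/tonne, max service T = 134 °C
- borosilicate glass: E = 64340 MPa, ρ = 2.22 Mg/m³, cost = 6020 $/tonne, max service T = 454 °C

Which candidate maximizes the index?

Screen on constraints: cost ≤ 9.5 $/kg; max service T ≥ 225 °C. Survivors: concrete, borosilicate glass.
In SI units:
  concrete: E = 28.40 GPa, ρ = 2400 kg/m³
  borosilicate glass: E = 64.34 GPa, ρ = 2220 kg/m³
  borosilicate glass: M = 29.0 MN·m/kg
  concrete: M = 11.8 MN·m/kg
Borosilicate glass ranks first.

borosilicate glass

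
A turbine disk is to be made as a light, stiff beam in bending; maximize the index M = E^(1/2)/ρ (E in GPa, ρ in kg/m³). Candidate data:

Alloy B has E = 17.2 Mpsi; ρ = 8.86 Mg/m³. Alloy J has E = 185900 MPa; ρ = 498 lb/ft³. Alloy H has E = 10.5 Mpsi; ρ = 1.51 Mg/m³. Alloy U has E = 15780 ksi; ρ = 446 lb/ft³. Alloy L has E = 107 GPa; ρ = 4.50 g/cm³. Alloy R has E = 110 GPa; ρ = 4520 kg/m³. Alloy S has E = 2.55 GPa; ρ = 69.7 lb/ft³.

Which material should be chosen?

alloy H

Convert each candidate to consistent units, then evaluate M:
  alloy B: E = 118.6 GPa, ρ = 8860 kg/m³
  alloy J: E = 185.9 GPa, ρ = 7977 kg/m³
  alloy H: E = 72.39 GPa, ρ = 1510 kg/m³
  alloy U: E = 108.8 GPa, ρ = 7144 kg/m³
  alloy L: E = 107.0 GPa, ρ = 4500 kg/m³
  alloy R: E = 110.0 GPa, ρ = 4520 kg/m³
  alloy S: E = 2.550 GPa, ρ = 1116 kg/m³
  alloy H: M = 5.63×10⁻³
  alloy R: M = 2.32×10⁻³
  alloy L: M = 2.30×10⁻³
  alloy J: M = 1.71×10⁻³
  alloy U: M = 1.46×10⁻³
  alloy S: M = 1.43×10⁻³
  alloy B: M = 1.23×10⁻³
Highest index: alloy H.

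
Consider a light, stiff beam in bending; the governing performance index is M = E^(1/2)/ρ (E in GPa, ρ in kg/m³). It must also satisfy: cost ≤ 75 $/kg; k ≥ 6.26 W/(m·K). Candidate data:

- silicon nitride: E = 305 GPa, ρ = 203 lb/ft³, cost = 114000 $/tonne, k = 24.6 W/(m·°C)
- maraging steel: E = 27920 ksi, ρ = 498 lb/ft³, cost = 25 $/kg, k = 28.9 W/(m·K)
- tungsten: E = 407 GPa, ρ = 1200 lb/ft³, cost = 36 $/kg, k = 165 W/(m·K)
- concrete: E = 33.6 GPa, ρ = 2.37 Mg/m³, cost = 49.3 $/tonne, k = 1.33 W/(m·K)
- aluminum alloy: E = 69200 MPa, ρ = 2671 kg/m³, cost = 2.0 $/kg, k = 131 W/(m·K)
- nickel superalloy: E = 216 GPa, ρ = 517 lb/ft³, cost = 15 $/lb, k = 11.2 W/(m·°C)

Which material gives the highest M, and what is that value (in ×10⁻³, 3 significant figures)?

aluminum alloy, M = 3.11×10⁻³

Screen on constraints: cost ≤ 75 $/kg; k ≥ 6.26 W/(m·K). Survivors: maraging steel, tungsten, aluminum alloy, nickel superalloy.
Normalizing units and computing the index:
  maraging steel: E = 192.5 GPa, ρ = 7977 kg/m³
  tungsten: E = 407.0 GPa, ρ = 19220 kg/m³
  aluminum alloy: E = 69.20 GPa, ρ = 2671 kg/m³
  nickel superalloy: E = 216.0 GPa, ρ = 8282 kg/m³
  aluminum alloy: M = 3.11×10⁻³
  nickel superalloy: M = 1.77×10⁻³
  maraging steel: M = 1.74×10⁻³
  tungsten: M = 1.05×10⁻³
Aluminum alloy has the largest M.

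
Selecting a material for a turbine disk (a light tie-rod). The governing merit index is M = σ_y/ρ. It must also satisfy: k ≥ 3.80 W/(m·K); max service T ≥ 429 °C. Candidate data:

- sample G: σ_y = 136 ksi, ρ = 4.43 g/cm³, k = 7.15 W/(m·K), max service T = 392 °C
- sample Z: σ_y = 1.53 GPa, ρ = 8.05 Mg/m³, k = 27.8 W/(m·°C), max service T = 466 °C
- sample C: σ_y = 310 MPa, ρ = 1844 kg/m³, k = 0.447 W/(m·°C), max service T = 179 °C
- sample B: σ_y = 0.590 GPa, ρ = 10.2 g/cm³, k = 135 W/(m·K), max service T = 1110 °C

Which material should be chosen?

Screen on constraints: k ≥ 3.80 W/(m·K); max service T ≥ 429 °C. Survivors: sample Z, sample B.
Normalizing units and computing the index:
  sample Z: σ_y = 1530 MPa, ρ = 8050 kg/m³
  sample B: σ_y = 590.0 MPa, ρ = 10200 kg/m³
  sample Z: M = 190 kN·m/kg
  sample B: M = 57.8 kN·m/kg
Highest index: sample Z.

sample Z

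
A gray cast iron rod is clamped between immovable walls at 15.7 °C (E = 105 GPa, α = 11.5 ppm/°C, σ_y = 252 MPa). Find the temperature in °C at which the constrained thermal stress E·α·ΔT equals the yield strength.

224 °C

E·α·ΔT = 252.0 MPa ⇒ ΔT = 252.0 / (105.0×10³ × 11.5×10⁻⁶) = 208.7 K.
T = 15.7 + 208.7 = 224.4 °C.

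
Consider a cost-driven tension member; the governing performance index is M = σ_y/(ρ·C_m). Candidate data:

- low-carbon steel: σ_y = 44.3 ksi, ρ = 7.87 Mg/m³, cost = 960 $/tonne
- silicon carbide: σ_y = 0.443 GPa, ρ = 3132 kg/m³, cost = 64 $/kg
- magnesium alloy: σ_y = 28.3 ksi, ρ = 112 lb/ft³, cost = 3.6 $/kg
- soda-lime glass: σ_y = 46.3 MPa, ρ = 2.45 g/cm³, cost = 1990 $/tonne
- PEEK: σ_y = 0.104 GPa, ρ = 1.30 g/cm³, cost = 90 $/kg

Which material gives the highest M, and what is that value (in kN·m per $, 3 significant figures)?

Convert each candidate to consistent units, then evaluate M:
  low-carbon steel: σ_y = 305.4 MPa, ρ = 7870 kg/m³, cost = 0.9600 $/kg
  silicon carbide: σ_y = 443.0 MPa, ρ = 3132 kg/m³, cost = 64.00 $/kg
  magnesium alloy: σ_y = 195.1 MPa, ρ = 1794 kg/m³, cost = 3.600 $/kg
  soda-lime glass: σ_y = 46.30 MPa, ρ = 2450 kg/m³, cost = 1.990 $/kg
  PEEK: σ_y = 104.0 MPa, ρ = 1300 kg/m³, cost = 90.00 $/kg
  low-carbon steel: M = 40.4 kN·m per $
  magnesium alloy: M = 30.2 kN·m per $
  soda-lime glass: M = 9.50 kN·m per $
  silicon carbide: M = 2.21 kN·m per $
  PEEK: M = 0.889 kN·m per $
Low-carbon steel ranks first.

low-carbon steel, M = 40.4 kN·m per $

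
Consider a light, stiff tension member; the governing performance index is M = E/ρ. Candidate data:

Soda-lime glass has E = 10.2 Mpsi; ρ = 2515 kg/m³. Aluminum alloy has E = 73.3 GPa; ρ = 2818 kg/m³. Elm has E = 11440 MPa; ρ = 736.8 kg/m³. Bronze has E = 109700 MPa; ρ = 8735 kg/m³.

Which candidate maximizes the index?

soda-lime glass

Putting every candidate on a common basis:
  soda-lime glass: E = 70.33 GPa, ρ = 2515 kg/m³
  aluminum alloy: E = 73.30 GPa, ρ = 2818 kg/m³
  elm: E = 11.44 GPa, ρ = 736.8 kg/m³
  bronze: E = 109.7 GPa, ρ = 8735 kg/m³
  soda-lime glass: M = 28.0 MN·m/kg
  aluminum alloy: M = 26.0 MN·m/kg
  elm: M = 15.5 MN·m/kg
  bronze: M = 12.6 MN·m/kg
Soda-lime glass ranks first.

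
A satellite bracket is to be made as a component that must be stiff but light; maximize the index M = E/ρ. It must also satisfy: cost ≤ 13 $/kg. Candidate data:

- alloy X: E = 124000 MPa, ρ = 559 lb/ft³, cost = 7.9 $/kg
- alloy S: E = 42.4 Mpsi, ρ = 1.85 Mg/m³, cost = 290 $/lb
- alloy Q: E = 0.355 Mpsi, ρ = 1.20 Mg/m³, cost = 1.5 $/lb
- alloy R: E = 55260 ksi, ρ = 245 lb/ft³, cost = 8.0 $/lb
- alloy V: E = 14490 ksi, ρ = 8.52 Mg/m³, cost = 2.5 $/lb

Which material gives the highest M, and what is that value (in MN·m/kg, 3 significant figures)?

Screen on constraints: cost ≤ 13 $/kg. Survivors: alloy X, alloy Q, alloy V.
Normalizing units and computing the index:
  alloy X: E = 124.0 GPa, ρ = 8954 kg/m³
  alloy Q: E = 2.448 GPa, ρ = 1200 kg/m³
  alloy V: E = 99.91 GPa, ρ = 8520 kg/m³
  alloy X: M = 13.8 MN·m/kg
  alloy V: M = 11.7 MN·m/kg
  alloy Q: M = 2.04 MN·m/kg
Alloy X has the largest M.

alloy X, M = 13.8 MN·m/kg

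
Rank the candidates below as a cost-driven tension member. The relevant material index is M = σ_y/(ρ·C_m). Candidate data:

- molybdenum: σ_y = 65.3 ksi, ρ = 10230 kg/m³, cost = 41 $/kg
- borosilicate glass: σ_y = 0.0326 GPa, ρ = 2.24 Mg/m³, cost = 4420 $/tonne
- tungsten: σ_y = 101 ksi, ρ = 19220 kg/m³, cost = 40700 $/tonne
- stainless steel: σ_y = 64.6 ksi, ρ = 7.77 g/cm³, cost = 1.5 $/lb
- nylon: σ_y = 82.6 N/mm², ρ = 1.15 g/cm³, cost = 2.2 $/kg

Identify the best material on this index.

nylon

After converting to SI:
  molybdenum: σ_y = 450.2 MPa, ρ = 10230 kg/m³, cost = 41.00 $/kg
  borosilicate glass: σ_y = 32.60 MPa, ρ = 2240 kg/m³, cost = 4.420 $/kg
  tungsten: σ_y = 696.4 MPa, ρ = 19220 kg/m³, cost = 40.70 $/kg
  stainless steel: σ_y = 445.4 MPa, ρ = 7770 kg/m³, cost = 3.307 $/kg
  nylon: σ_y = 82.60 MPa, ρ = 1150 kg/m³, cost = 2.200 $/kg
  nylon: M = 32.6 kN·m per $
  stainless steel: M = 17.3 kN·m per $
  borosilicate glass: M = 3.29 kN·m per $
  molybdenum: M = 1.07 kN·m per $
  tungsten: M = 0.890 kN·m per $
Nylon has the largest M.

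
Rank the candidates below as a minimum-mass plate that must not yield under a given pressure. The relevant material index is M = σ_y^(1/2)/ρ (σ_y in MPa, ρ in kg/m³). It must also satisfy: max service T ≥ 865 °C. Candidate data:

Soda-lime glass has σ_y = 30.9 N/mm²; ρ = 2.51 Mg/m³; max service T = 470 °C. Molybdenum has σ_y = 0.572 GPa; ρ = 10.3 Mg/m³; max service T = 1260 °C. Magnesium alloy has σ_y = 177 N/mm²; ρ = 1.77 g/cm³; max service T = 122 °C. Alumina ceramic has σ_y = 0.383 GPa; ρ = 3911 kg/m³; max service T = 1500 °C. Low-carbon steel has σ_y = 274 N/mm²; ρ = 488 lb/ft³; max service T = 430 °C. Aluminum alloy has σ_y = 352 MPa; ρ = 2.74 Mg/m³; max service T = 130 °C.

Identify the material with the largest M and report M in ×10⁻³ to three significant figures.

alumina ceramic, M = 5.00×10⁻³

Screen on constraints: max service T ≥ 865 °C. Survivors: molybdenum, alumina ceramic.
Putting every candidate on a common basis:
  molybdenum: σ_y = 572.0 MPa, ρ = 10300 kg/m³
  alumina ceramic: σ_y = 383.0 MPa, ρ = 3911 kg/m³
  alumina ceramic: M = 5.00×10⁻³
  molybdenum: M = 2.32×10⁻³
The maximum is for alumina ceramic.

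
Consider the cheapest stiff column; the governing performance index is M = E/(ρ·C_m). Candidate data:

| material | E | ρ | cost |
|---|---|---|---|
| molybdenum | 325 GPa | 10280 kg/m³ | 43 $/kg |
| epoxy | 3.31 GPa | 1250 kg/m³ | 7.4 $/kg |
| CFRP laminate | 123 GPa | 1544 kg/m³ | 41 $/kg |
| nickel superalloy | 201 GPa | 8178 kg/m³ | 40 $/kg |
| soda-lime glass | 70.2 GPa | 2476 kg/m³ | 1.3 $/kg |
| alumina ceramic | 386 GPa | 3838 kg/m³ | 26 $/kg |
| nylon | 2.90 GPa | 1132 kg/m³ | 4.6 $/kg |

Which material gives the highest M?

soda-lime glass

Evaluate M for each candidate:
  soda-lime glass: M = 21.8 MN·m per $
  alumina ceramic: M = 3.87 MN·m per $
  CFRP laminate: M = 1.94 MN·m per $
  molybdenum: M = 0.735 MN·m per $
  nickel superalloy: M = 0.614 MN·m per $
  nylon: M = 0.557 MN·m per $
  epoxy: M = 0.358 MN·m per $
The maximum is for soda-lime glass.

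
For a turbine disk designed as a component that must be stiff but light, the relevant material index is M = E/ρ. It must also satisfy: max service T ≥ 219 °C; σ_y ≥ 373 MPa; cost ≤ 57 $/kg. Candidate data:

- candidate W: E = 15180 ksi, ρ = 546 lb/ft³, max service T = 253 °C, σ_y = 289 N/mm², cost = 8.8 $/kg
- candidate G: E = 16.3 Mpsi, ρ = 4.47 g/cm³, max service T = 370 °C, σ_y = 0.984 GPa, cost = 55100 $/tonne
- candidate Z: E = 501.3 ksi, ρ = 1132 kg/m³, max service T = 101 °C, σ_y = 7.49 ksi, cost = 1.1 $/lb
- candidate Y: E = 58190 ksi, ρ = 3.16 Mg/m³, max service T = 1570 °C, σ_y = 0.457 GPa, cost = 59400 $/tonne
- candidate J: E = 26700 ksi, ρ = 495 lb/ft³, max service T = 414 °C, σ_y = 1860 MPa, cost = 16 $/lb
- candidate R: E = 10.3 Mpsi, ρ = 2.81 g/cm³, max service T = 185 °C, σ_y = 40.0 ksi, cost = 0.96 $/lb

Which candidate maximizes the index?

Screen on constraints: max service T ≥ 219 °C; σ_y ≥ 373 MPa; cost ≤ 57 $/kg. Survivors: candidate G, candidate J.
After converting to SI:
  candidate G: E = 112.4 GPa, ρ = 4470 kg/m³
  candidate J: E = 184.1 GPa, ρ = 7929 kg/m³
  candidate G: M = 25.1 MN·m/kg
  candidate J: M = 23.2 MN·m/kg
Highest index: candidate G.

candidate G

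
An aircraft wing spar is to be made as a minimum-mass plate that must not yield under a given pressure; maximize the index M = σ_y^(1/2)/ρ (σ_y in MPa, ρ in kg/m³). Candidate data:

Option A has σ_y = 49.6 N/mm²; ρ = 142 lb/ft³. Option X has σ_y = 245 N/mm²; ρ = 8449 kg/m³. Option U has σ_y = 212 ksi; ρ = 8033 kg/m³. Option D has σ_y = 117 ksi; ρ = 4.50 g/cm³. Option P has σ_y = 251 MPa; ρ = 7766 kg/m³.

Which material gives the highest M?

option D

In SI units:
  option A: σ_y = 49.60 MPa, ρ = 2275 kg/m³
  option X: σ_y = 245.0 MPa, ρ = 8449 kg/m³
  option U: σ_y = 1462 MPa, ρ = 8033 kg/m³
  option D: σ_y = 806.7 MPa, ρ = 4500 kg/m³
  option P: σ_y = 251.0 MPa, ρ = 7766 kg/m³
  option D: M = 6.31×10⁻³
  option U: M = 4.76×10⁻³
  option A: M = 3.10×10⁻³
  option P: M = 2.04×10⁻³
  option X: M = 1.85×10⁻³
The maximum is for option D.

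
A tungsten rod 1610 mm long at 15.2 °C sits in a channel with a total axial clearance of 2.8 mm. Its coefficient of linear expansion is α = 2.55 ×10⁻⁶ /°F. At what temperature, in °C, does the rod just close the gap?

α = 2.55×10⁻⁶/°F × 9/5 = 4.59×10⁻⁶/K.
α·L₀·ΔT = 2.8 mm ⇒ ΔT = 2.8 / (4.59×10⁻⁶ × 1610.0) = 378.9 K.
T = 15.2 + 378.9 = 394.1 °C.

394 °C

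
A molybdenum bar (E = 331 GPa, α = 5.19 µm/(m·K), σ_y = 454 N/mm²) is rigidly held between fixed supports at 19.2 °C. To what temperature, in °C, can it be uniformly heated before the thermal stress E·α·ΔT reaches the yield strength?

σ_y = 454 N/mm² = 454.0 MPa.
E·α·ΔT = 454.0 MPa ⇒ ΔT = 454.0 / (331.0×10³ × 5.19×10⁻⁶) = 264.3 K.
T = 19.2 + 264.3 = 283.5 °C.

283 °C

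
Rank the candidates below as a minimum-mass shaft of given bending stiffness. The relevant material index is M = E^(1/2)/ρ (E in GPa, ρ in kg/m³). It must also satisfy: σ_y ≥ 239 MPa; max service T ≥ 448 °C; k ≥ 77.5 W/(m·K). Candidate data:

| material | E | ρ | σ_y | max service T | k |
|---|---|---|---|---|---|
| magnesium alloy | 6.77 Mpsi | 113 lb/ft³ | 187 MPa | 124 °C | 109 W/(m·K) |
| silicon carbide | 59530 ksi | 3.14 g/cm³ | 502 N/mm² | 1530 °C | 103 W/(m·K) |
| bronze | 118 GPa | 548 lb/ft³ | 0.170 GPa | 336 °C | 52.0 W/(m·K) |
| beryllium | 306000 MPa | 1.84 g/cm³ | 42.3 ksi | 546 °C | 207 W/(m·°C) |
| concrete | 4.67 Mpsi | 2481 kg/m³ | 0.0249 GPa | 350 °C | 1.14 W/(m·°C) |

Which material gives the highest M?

Screen on constraints: σ_y ≥ 239 MPa; max service T ≥ 448 °C; k ≥ 77.5 W/(m·K). Survivors: silicon carbide, beryllium.
Normalizing units and computing the index:
  silicon carbide: E = 410.4 GPa, ρ = 3140 kg/m³
  beryllium: E = 306.0 GPa, ρ = 1840 kg/m³
  beryllium: M = 9.51×10⁻³
  silicon carbide: M = 6.45×10⁻³
Beryllium ranks first.

beryllium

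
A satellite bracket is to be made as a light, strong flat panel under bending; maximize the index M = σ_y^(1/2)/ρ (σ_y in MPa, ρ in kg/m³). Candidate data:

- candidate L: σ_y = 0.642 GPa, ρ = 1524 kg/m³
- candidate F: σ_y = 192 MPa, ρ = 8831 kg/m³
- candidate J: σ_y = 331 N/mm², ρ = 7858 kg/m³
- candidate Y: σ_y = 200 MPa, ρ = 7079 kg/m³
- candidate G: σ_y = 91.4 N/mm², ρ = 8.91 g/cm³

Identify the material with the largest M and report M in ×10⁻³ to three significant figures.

candidate L, M = 16.6×10⁻³

After converting to SI:
  candidate L: σ_y = 642.0 MPa, ρ = 1524 kg/m³
  candidate F: σ_y = 192.0 MPa, ρ = 8831 kg/m³
  candidate J: σ_y = 331.0 MPa, ρ = 7858 kg/m³
  candidate Y: σ_y = 200.0 MPa, ρ = 7079 kg/m³
  candidate G: σ_y = 91.40 MPa, ρ = 8910 kg/m³
  candidate L: M = 16.6×10⁻³
  candidate J: M = 2.32×10⁻³
  candidate Y: M = 2.00×10⁻³
  candidate F: M = 1.57×10⁻³
  candidate G: M = 1.07×10⁻³
Highest index: candidate L.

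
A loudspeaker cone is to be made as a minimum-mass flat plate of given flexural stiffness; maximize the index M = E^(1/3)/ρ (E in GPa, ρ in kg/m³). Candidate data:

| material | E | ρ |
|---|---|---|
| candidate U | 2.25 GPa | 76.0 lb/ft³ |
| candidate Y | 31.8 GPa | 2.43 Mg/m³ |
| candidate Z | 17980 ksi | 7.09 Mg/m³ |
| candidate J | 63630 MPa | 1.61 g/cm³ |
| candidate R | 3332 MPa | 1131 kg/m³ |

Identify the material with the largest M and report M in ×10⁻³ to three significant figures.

After converting to SI:
  candidate U: E = 2.250 GPa, ρ = 1217 kg/m³
  candidate Y: E = 31.80 GPa, ρ = 2430 kg/m³
  candidate Z: E = 124.0 GPa, ρ = 7090 kg/m³
  candidate J: E = 63.63 GPa, ρ = 1610 kg/m³
  candidate R: E = 3.332 GPa, ρ = 1131 kg/m³
  candidate J: M = 2.48×10⁻³
  candidate R: M = 1.32×10⁻³
  candidate Y: M = 1.30×10⁻³
  candidate U: M = 1.08×10⁻³
  candidate Z: M = 0.703×10⁻³
Candidate J ranks first.

candidate J, M = 2.48×10⁻³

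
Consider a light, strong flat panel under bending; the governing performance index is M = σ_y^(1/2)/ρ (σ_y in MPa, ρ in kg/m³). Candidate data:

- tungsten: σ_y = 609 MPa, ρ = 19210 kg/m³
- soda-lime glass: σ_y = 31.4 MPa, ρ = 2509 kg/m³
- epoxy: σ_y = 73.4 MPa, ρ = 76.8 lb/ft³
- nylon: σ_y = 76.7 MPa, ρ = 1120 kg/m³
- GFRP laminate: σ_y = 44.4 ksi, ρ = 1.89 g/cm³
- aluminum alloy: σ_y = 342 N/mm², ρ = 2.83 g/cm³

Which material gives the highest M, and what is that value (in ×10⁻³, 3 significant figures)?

In SI units:
  tungsten: σ_y = 609.0 MPa, ρ = 19210 kg/m³
  soda-lime glass: σ_y = 31.40 MPa, ρ = 2509 kg/m³
  epoxy: σ_y = 73.40 MPa, ρ = 1230 kg/m³
  nylon: σ_y = 76.70 MPa, ρ = 1120 kg/m³
  GFRP laminate: σ_y = 306.1 MPa, ρ = 1890 kg/m³
  aluminum alloy: σ_y = 342.0 MPa, ρ = 2830 kg/m³
  GFRP laminate: M = 9.26×10⁻³
  nylon: M = 7.82×10⁻³
  epoxy: M = 6.96×10⁻³
  aluminum alloy: M = 6.53×10⁻³
  soda-lime glass: M = 2.23×10⁻³
  tungsten: M = 1.28×10⁻³
The maximum is for GFRP laminate.

GFRP laminate, M = 9.26×10⁻³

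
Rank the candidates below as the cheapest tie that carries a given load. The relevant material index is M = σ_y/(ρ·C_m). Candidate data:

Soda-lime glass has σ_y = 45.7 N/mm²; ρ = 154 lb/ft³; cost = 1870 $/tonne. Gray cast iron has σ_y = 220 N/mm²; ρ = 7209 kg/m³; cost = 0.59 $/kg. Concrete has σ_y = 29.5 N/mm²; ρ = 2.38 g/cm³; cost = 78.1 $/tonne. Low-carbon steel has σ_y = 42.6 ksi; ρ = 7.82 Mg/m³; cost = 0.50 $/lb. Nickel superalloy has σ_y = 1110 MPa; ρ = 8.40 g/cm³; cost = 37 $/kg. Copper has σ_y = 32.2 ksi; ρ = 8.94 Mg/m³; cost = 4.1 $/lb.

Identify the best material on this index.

Convert each candidate to consistent units, then evaluate M:
  soda-lime glass: σ_y = 45.70 MPa, ρ = 2467 kg/m³, cost = 1.870 $/kg
  gray cast iron: σ_y = 220.0 MPa, ρ = 7209 kg/m³, cost = 0.5900 $/kg
  concrete: σ_y = 29.50 MPa, ρ = 2380 kg/m³, cost = 0.07810 $/kg
  low-carbon steel: σ_y = 293.7 MPa, ρ = 7820 kg/m³, cost = 1.102 $/kg
  nickel superalloy: σ_y = 1110 MPa, ρ = 8400 kg/m³, cost = 37.00 $/kg
  copper: σ_y = 222.0 MPa, ρ = 8940 kg/m³, cost = 9.039 $/kg
  concrete: M = 159 kN·m per $
  gray cast iron: M = 51.7 kN·m per $
  low-carbon steel: M = 34.1 kN·m per $
  soda-lime glass: M = 9.91 kN·m per $
  nickel superalloy: M = 3.57 kN·m per $
  copper: M = 2.75 kN·m per $
The maximum is for concrete.

concrete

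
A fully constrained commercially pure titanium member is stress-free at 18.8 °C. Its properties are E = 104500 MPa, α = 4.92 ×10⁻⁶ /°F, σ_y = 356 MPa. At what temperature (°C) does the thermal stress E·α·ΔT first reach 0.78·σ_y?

319 °C

E = 104500 MPa = 104.5 GPa.
α = 4.92×10⁻⁶/°F × 9/5 = 8.86×10⁻⁶/K.
E·α·ΔT = 277.7 MPa ⇒ ΔT = 277.7 / (104.5×10³ × 8.86×10⁻⁶) = 300.0 K.
T = 18.8 + 300.0 = 318.8 °C.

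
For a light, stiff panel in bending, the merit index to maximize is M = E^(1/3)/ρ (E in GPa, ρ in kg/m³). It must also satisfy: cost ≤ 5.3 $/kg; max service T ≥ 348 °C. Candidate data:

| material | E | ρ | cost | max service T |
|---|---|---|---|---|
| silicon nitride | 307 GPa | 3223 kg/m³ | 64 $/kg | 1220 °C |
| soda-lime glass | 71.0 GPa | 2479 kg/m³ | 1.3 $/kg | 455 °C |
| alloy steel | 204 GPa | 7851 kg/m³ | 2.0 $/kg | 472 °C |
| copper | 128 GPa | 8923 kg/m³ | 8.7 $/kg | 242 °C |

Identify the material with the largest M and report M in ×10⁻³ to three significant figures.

Screen on constraints: cost ≤ 5.3 $/kg; max service T ≥ 348 °C. Survivors: soda-lime glass, alloy steel.
Per-candidate index values:
  soda-lime glass: M = 1.67×10⁻³
  alloy steel: M = 0.750×10⁻³
Soda-lime glass ranks first.

soda-lime glass, M = 1.67×10⁻³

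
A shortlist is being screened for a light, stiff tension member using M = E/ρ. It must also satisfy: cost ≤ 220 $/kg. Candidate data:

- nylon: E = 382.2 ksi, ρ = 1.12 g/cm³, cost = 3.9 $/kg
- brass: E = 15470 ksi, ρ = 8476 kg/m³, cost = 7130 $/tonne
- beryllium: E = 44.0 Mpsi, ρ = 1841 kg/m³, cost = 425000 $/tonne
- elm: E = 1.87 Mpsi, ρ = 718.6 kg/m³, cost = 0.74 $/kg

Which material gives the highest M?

Screen on constraints: cost ≤ 220 $/kg. Survivors: nylon, brass, elm.
In SI units:
  nylon: E = 2.635 GPa, ρ = 1120 kg/m³
  brass: E = 106.7 GPa, ρ = 8476 kg/m³
  elm: E = 12.89 GPa, ρ = 718.6 kg/m³
  elm: M = 17.9 MN·m/kg
  brass: M = 12.6 MN·m/kg
  nylon: M = 2.35 MN·m/kg
Elm ranks first.

elm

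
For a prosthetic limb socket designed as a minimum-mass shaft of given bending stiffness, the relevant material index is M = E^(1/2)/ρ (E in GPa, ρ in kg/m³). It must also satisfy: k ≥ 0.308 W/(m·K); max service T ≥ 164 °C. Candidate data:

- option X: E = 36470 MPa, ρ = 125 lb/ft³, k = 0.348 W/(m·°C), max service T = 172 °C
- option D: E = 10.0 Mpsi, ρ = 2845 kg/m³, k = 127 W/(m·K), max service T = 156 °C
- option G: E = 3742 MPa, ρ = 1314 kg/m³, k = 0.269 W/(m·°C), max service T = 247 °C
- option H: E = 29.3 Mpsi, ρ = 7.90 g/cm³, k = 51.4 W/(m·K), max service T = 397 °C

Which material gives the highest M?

Screen on constraints: k ≥ 0.308 W/(m·K); max service T ≥ 164 °C. Survivors: option X, option H.
In SI units:
  option X: E = 36.47 GPa, ρ = 2002 kg/m³
  option H: E = 202.0 GPa, ρ = 7900 kg/m³
  option X: M = 3.02×10⁻³
  option H: M = 1.80×10⁻³
Highest index: option X.

option X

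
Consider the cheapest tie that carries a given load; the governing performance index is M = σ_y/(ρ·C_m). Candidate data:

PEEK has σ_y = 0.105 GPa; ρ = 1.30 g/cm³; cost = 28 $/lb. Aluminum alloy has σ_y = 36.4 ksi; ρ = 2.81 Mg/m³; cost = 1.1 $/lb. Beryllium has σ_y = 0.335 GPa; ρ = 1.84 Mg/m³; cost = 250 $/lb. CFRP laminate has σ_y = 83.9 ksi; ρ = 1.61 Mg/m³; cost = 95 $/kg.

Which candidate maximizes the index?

Putting every candidate on a common basis:
  PEEK: σ_y = 105.0 MPa, ρ = 1300 kg/m³, cost = 61.73 $/kg
  aluminum alloy: σ_y = 251.0 MPa, ρ = 2810 kg/m³, cost = 2.425 $/kg
  beryllium: σ_y = 335.0 MPa, ρ = 1840 kg/m³, cost = 551.1 $/kg
  CFRP laminate: σ_y = 578.5 MPa, ρ = 1610 kg/m³, cost = 95.00 $/kg
  aluminum alloy: M = 36.8 kN·m per $
  CFRP laminate: M = 3.78 kN·m per $
  PEEK: M = 1.31 kN·m per $
  beryllium: M = 0.330 kN·m per $
Aluminum alloy ranks first.

aluminum alloy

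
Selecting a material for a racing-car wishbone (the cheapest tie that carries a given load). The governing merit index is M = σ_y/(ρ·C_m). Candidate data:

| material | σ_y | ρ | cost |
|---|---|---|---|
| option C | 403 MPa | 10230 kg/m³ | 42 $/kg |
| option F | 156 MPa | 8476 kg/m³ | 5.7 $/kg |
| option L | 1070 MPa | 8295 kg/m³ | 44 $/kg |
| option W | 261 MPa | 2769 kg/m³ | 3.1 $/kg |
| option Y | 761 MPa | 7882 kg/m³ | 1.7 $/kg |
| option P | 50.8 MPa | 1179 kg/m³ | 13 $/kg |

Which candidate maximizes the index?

option Y

Computing M directly (units already consistent):
  option Y: M = 56.8 kN·m per $
  option W: M = 30.4 kN·m per $
  option P: M = 3.31 kN·m per $
  option F: M = 3.23 kN·m per $
  option L: M = 2.93 kN·m per $
  option C: M = 0.938 kN·m per $
Option Y has the largest M.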